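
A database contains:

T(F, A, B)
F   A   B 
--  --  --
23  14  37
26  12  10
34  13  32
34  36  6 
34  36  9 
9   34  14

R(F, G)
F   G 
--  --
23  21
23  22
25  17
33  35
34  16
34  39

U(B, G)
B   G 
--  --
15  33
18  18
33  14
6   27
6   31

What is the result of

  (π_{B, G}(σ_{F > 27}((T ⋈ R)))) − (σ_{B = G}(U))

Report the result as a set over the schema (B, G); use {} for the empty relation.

{(32, 16), (32, 39), (6, 16), (6, 39), (9, 16), (9, 39)}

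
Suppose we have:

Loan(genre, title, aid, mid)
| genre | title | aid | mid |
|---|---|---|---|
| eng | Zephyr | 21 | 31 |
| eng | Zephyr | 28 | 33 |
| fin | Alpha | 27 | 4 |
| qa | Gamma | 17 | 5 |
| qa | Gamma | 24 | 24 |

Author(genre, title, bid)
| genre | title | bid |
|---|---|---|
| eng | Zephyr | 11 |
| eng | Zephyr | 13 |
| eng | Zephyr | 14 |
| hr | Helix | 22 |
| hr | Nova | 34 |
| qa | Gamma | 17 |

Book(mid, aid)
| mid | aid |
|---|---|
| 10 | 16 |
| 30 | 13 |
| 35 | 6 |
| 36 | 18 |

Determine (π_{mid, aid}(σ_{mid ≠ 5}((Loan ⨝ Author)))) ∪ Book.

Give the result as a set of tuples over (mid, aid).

Joining Loan and Author on genre, title yields {(eng, Zephyr, 21, 31, 11), (eng, Zephyr, 21, 31, 13), (eng, Zephyr, 21, 31, 14), (eng, Zephyr, 28, 33, 11), (eng, Zephyr, 28, 33, 13), (eng, Zephyr, 28, 33, 14), (qa, Gamma, 17, 5, 17), (qa, Gamma, 24, 24, 17)}.
Filtering on mid ≠ 5 leaves {(eng, Zephyr, 21, 31, 11), (eng, Zephyr, 21, 31, 13), (eng, Zephyr, 21, 31, 14), (eng, Zephyr, 28, 33, 11), (eng, Zephyr, 28, 33, 13), (eng, Zephyr, 28, 33, 14), (qa, Gamma, 24, 24, 17)}.
π_{mid, aid} gives {(24, 24), (31, 21), (33, 28)} (4 duplicate(s) eliminated).
Taking the union: {(10, 16), (24, 24), (30, 13), (31, 21), (33, 28), (35, 6), (36, 18)}

{(10, 16), (24, 24), (30, 13), (31, 21), (33, 28), (35, 6), (36, 18)}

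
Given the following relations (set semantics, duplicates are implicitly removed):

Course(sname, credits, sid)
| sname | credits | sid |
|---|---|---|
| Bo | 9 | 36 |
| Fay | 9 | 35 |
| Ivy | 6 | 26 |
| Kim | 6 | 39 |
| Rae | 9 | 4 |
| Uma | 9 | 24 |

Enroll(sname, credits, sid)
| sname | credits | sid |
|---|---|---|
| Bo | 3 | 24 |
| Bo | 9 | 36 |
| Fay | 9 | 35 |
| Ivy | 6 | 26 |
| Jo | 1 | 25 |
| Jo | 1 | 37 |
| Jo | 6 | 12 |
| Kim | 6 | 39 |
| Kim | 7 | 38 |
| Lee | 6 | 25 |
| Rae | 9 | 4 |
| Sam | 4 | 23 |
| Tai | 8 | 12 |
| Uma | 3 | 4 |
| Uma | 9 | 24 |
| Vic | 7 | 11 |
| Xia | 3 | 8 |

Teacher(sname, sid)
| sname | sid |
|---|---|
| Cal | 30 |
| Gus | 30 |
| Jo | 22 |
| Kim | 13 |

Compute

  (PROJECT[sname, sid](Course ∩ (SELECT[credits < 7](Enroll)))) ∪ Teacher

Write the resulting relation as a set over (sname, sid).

σ[credits < 7]: keep tuples satisfying credits < 7 → {(Bo, 3, 24), (Ivy, 6, 26), (Jo, 1, 25), (Jo, 1, 37), (Jo, 6, 12), (Kim, 6, 39), (Lee, 6, 25), (Sam, 4, 23), (Uma, 3, 4), (Xia, 3, 8)}
Set intersection of the two operands is {(Ivy, 6, 26), (Kim, 6, 39)}.
π_{sname, sid} gives {(Ivy, 26), (Kim, 39)}.
Set union of the two operands is {(Cal, 30), (Gus, 30), (Ivy, 26), (Jo, 22), (Kim, 13), (Kim, 39)}.

{(Cal, 30), (Gus, 30), (Ivy, 26), (Jo, 22), (Kim, 13), (Kim, 39)}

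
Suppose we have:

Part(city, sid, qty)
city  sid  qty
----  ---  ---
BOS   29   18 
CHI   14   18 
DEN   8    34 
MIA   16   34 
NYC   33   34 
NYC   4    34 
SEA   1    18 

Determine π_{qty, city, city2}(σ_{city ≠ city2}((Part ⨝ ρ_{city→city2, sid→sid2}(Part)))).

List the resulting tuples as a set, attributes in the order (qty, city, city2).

{(18, BOS, CHI), (18, BOS, SEA), (18, CHI, BOS), (18, CHI, SEA), (18, SEA, BOS), (18, SEA, CHI), (34, DEN, MIA), (34, DEN, NYC), (34, MIA, DEN), (34, MIA, NYC), (34, NYC, DEN), (34, NYC, MIA)}

ρ[city→city2, sid→sid2]: schema becomes (city2, sid2, qty); tuples unchanged.
Joining Part and ρ_{city→city2, sid→sid2}(Part) on qty yields {(BOS, 29, 18, BOS, 29), (BOS, 29, 18, CHI, 14), (BOS, 29, 18, SEA, 1), (CHI, 14, 18, BOS, 29), (CHI, 14, 18, CHI, 14), (CHI, 14, 18, SEA, 1), (DEN, 8, 34, DEN, 8), (DEN, 8, 34, MIA, 16), (DEN, 8, 34, NYC, 33), (DEN, 8, 34, NYC, 4), (MIA, 16, 34, DEN, 8), (MIA, 16, 34, MIA, 16), (MIA, 16, 34, NYC, 33), (MIA, 16, 34, NYC, 4), (NYC, 33, 34, DEN, 8), (NYC, 33, 34, MIA, 16), (NYC, 33, 34, NYC, 33), (NYC, 33, 34, NYC, 4), (NYC, 4, 34, DEN, 8), (NYC, 4, 34, MIA, 16), (NYC, 4, 34, NYC, 33), (NYC, 4, 34, NYC, 4), (SEA, 1, 18, BOS, 29), (SEA, 1, 18, CHI, 14), (SEA, 1, 18, SEA, 1)}.
Selection city ≠ city2: {(BOS, 29, 18, CHI, 14), (BOS, 29, 18, SEA, 1), (CHI, 14, 18, BOS, 29), (CHI, 14, 18, SEA, 1), (DEN, 8, 34, MIA, 16), (DEN, 8, 34, NYC, 33), (DEN, 8, 34, NYC, 4), (MIA, 16, 34, DEN, 8), (MIA, 16, 34, NYC, 33), (MIA, 16, 34, NYC, 4), (NYC, 33, 34, DEN, 8), (NYC, 33, 34, MIA, 16), (NYC, 4, 34, DEN, 8), (NYC, 4, 34, MIA, 16), (SEA, 1, 18, BOS, 29), (SEA, 1, 18, CHI, 14)}
Keep only column(s) qty, city, city2 (4 duplicate(s) eliminated): {(18, BOS, CHI), (18, BOS, SEA), (18, CHI, BOS), (18, CHI, SEA), (18, SEA, BOS), (18, SEA, CHI), (34, DEN, MIA), (34, DEN, NYC), (34, MIA, DEN), (34, MIA, NYC), (34, NYC, DEN), (34, NYC, MIA)}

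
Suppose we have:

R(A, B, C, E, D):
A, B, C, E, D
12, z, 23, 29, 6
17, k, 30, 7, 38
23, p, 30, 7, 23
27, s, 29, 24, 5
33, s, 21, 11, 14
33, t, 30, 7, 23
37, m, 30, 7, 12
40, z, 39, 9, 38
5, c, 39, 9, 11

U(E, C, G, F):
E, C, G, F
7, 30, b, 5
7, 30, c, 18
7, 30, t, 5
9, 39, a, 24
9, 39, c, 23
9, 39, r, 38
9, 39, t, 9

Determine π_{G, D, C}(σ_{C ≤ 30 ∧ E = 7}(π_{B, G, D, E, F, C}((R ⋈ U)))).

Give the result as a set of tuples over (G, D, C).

{(b, 12, 30), (b, 23, 30), (b, 38, 30), (c, 12, 30), (c, 23, 30), (c, 38, 30), (t, 12, 30), (t, 23, 30), (t, 38, 30)}

R ⋈ U (natural join on C, E): {(17, k, 30, 7, 38, b, 5), (17, k, 30, 7, 38, c, 18), (17, k, 30, 7, 38, t, 5), (23, p, 30, 7, 23, b, 5), (23, p, 30, 7, 23, c, 18), (23, p, 30, 7, 23, t, 5), (33, t, 30, 7, 23, b, 5), (33, t, 30, 7, 23, c, 18), (33, t, 30, 7, 23, t, 5), (37, m, 30, 7, 12, b, 5), (37, m, 30, 7, 12, c, 18), (37, m, 30, 7, 12, t, 5), (40, z, 39, 9, 38, a, 24), (40, z, 39, 9, 38, c, 23), (40, z, 39, 9, 38, r, 38), (40, z, 39, 9, 38, t, 9), (5, c, 39, 9, 11, a, 24), (5, c, 39, 9, 11, c, 23), (5, c, 39, 9, 11, r, 38), (5, c, 39, 9, 11, t, 9)}
π_{B, G, D, E, F, C} gives {(c, a, 11, 9, 24, 39), (c, c, 11, 9, 23, 39), (c, r, 11, 9, 38, 39), (c, t, 11, 9, 9, 39), (k, b, 38, 7, 5, 30), (k, c, 38, 7, 18, 30), (k, t, 38, 7, 5, 30), (m, b, 12, 7, 5, 30), (m, c, 12, 7, 18, 30), (m, t, 12, 7, 5, 30), (p, b, 23, 7, 5, 30), (p, c, 23, 7, 18, 30), (p, t, 23, 7, 5, 30), (t, b, 23, 7, 5, 30), (t, c, 23, 7, 18, 30), (t, t, 23, 7, 5, 30), (z, a, 38, 9, 24, 39), (z, c, 38, 9, 23, 39), (z, r, 38, 9, 38, 39), (z, t, 38, 9, 9, 39)}.
Apply σ_{C ≤ 30 ∧ E = 7}; surviving tuples: {(k, b, 38, 7, 5, 30), (k, c, 38, 7, 18, 30), (k, t, 38, 7, 5, 30), (m, b, 12, 7, 5, 30), (m, c, 12, 7, 18, 30), (m, t, 12, 7, 5, 30), (p, b, 23, 7, 5, 30), (p, c, 23, 7, 18, 30), (p, t, 23, 7, 5, 30), (t, b, 23, 7, 5, 30), (t, c, 23, 7, 18, 30), (t, t, 23, 7, 5, 30)}
π_{G, D, C} gives {(b, 12, 30), (b, 23, 30), (b, 38, 30), (c, 12, 30), (c, 23, 30), (c, 38, 30), (t, 12, 30), (t, 23, 30), (t, 38, 30)} (3 duplicate(s) eliminated).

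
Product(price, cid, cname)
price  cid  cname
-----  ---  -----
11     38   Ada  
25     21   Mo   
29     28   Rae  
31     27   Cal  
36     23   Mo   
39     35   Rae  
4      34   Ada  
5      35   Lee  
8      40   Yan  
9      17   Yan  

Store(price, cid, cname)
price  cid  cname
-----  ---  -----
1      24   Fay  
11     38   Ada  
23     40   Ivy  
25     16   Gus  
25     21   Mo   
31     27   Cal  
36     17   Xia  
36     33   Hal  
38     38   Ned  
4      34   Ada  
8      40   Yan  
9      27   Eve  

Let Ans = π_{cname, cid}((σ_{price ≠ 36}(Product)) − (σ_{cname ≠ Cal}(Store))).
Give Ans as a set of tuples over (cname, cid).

{(Cal, 27), (Lee, 35), (Rae, 28), (Rae, 35), (Yan, 17)}

σ[price ≠ 36]: keep tuples satisfying price ≠ 36 → {(11, 38, Ada), (25, 21, Mo), (29, 28, Rae), (31, 27, Cal), (39, 35, Rae), (4, 34, Ada), (5, 35, Lee), (8, 40, Yan), (9, 17, Yan)}
σ[cname ≠ Cal]: keep tuples satisfying cname ≠ Cal → {(1, 24, Fay), (11, 38, Ada), (23, 40, Ivy), (25, 16, Gus), (25, 21, Mo), (36, 17, Xia), (36, 33, Hal), (38, 38, Ned), (4, 34, Ada), (8, 40, Yan), (9, 27, Eve)}
Difference: {(11, 38, Ada), (25, 21, Mo), (29, 28, Rae), (31, 27, Cal), (39, 35, Rae), (4, 34, Ada), (5, 35, Lee), (8, 40, Yan), (9, 17, Yan)} with {(1, 24, Fay), (11, 38, Ada), (23, 40, Ivy), (25, 16, Gus), (25, 21, Mo), (36, 17, Xia), (36, 33, Hal), (38, 38, Ned), (4, 34, Ada), (8, 40, Yan), (9, 27, Eve)} → {(29, 28, Rae), (31, 27, Cal), (39, 35, Rae), (5, 35, Lee), (9, 17, Yan)}
π[cname, cid]: project onto (cname, cid) → {(Cal, 27), (Lee, 35), (Rae, 28), (Rae, 35), (Yan, 17)}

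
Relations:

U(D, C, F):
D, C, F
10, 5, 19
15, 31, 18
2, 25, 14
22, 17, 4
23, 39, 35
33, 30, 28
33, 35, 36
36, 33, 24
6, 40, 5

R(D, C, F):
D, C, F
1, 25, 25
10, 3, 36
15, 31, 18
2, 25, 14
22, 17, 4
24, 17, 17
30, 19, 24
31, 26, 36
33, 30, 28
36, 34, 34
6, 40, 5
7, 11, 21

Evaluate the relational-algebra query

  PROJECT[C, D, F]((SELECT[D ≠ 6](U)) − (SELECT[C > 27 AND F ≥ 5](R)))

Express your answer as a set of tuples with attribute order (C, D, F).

{(17, 22, 4), (25, 2, 14), (33, 36, 24), (35, 33, 36), (39, 23, 35), (5, 10, 19)}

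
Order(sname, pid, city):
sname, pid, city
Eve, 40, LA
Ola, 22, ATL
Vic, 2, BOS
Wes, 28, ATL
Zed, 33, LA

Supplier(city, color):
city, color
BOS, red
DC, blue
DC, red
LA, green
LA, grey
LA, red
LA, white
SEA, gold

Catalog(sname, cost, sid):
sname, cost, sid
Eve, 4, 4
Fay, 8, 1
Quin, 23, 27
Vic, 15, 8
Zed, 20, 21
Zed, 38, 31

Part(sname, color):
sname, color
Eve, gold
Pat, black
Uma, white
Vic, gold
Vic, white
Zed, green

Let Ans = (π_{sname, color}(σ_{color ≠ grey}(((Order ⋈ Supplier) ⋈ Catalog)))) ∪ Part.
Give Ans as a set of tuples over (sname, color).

Order ⋈ Supplier (natural join on city): {(Eve, 40, LA, green), (Eve, 40, LA, grey), (Eve, 40, LA, red), (Eve, 40, LA, white), (Vic, 2, BOS, red), (Zed, 33, LA, green), (Zed, 33, LA, grey), (Zed, 33, LA, red), (Zed, 33, LA, white)}
(Order ⋈ Supplier) ⋈ Catalog (natural join on sname): {(Eve, 40, LA, green, 4, 4), (Eve, 40, LA, grey, 4, 4), (Eve, 40, LA, red, 4, 4), (Eve, 40, LA, white, 4, 4), (Vic, 2, BOS, red, 15, 8), (Zed, 33, LA, green, 20, 21), (Zed, 33, LA, green, 38, 31), (Zed, 33, LA, grey, 20, 21), (Zed, 33, LA, grey, 38, 31), (Zed, 33, LA, red, 20, 21), (Zed, 33, LA, red, 38, 31), (Zed, 33, LA, white, 20, 21), (Zed, 33, LA, white, 38, 31)}
Apply σ_{color ≠ grey}; surviving tuples: {(Eve, 40, LA, green, 4, 4), (Eve, 40, LA, red, 4, 4), (Eve, 40, LA, white, 4, 4), (Vic, 2, BOS, red, 15, 8), (Zed, 33, LA, green, 20, 21), (Zed, 33, LA, green, 38, 31), (Zed, 33, LA, red, 20, 21), (Zed, 33, LA, red, 38, 31), (Zed, 33, LA, white, 20, 21), (Zed, 33, LA, white, 38, 31)}
Projecting to sname, color (3 duplicate(s) eliminated): {(Eve, green), (Eve, red), (Eve, white), (Vic, red), (Zed, green), (Zed, red), (Zed, white)}
Set union of the two operands is {(Eve, gold), (Eve, green), (Eve, red), (Eve, white), (Pat, black), (Uma, white), (Vic, gold), (Vic, red), (Vic, white), (Zed, green), (Zed, red), (Zed, white)}.

{(Eve, gold), (Eve, green), (Eve, red), (Eve, white), (Pat, black), (Uma, white), (Vic, gold), (Vic, red), (Vic, white), (Zed, green), (Zed, red), (Zed, white)}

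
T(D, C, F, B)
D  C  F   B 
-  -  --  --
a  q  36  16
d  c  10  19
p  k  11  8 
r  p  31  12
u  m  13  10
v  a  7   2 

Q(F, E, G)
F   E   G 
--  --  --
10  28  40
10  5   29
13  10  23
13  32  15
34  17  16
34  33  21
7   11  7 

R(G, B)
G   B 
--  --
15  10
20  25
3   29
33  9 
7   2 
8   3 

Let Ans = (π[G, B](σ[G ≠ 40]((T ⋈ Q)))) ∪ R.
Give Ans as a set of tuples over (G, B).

Natural join on F: {(d, c, 10, 19, 28, 40), (d, c, 10, 19, 5, 29), (u, m, 13, 10, 10, 23), (u, m, 13, 10, 32, 15), (v, a, 7, 2, 11, 7)}
Apply σ_{G ≠ 40}; surviving tuples: {(d, c, 10, 19, 5, 29), (u, m, 13, 10, 10, 23), (u, m, 13, 10, 32, 15), (v, a, 7, 2, 11, 7)}
Keep only column(s) G, B: {(15, 10), (23, 10), (29, 19), (7, 2)}
Taking the union: {(15, 10), (20, 25), (23, 10), (29, 19), (3, 29), (33, 9), (7, 2), (8, 3)}

{(15, 10), (20, 25), (23, 10), (29, 19), (3, 29), (33, 9), (7, 2), (8, 3)}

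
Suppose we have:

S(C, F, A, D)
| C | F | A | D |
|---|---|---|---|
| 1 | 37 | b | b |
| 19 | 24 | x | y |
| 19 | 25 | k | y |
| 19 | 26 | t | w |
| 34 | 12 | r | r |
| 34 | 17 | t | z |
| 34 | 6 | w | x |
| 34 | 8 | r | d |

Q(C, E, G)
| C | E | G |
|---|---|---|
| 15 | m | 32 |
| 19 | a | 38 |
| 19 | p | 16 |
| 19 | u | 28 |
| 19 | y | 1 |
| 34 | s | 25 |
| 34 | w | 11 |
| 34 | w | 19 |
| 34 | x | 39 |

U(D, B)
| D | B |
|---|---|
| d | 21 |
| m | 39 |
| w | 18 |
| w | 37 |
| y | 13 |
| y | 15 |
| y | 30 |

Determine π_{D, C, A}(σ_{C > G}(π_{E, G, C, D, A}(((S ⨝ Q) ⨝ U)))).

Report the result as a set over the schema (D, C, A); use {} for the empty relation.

S ⋈ Q (natural join on C): {(19, 24, x, y, a, 38), (19, 24, x, y, p, 16), (19, 24, x, y, u, 28), (19, 24, x, y, y, 1), (19, 25, k, y, a, 38), (19, 25, k, y, p, 16), (19, 25, k, y, u, 28), (19, 25, k, y, y, 1), (19, 26, t, w, a, 38), (19, 26, t, w, p, 16), (19, 26, t, w, u, 28), (19, 26, t, w, y, 1), (34, 12, r, r, s, 25), (34, 12, r, r, w, 11), (34, 12, r, r, w, 19), (34, 12, r, r, x, 39), (34, 17, t, z, s, 25), (34, 17, t, z, w, 11), (34, 17, t, z, w, 19), (34, 17, t, z, x, 39), (34, 6, w, x, s, 25), (34, 6, w, x, w, 11), (34, 6, w, x, w, 19), (34, 6, w, x, x, 39), (34, 8, r, d, s, 25), (34, 8, r, d, w, 11), (34, 8, r, d, w, 19), (34, 8, r, d, x, 39)}
(S ⨝ Q) ⋈ U (natural join on D): {(19, 24, x, y, a, 38, 13), (19, 24, x, y, a, 38, 15), (19, 24, x, y, a, 38, 30), (19, 24, x, y, p, 16, 13), (19, 24, x, y, p, 16, 15), (19, 24, x, y, p, 16, 30), (19, 24, x, y, u, 28, 13), (19, 24, x, y, u, 28, 15), (19, 24, x, y, u, 28, 30), (19, 24, x, y, y, 1, 13), (19, 24, x, y, y, 1, 15), (19, 24, x, y, y, 1, 30), (19, 25, k, y, a, 38, 13), (19, 25, k, y, a, 38, 15), (19, 25, k, y, a, 38, 30), (19, 25, k, y, p, 16, 13), (19, 25, k, y, p, 16, 15), (19, 25, k, y, p, 16, 30), (19, 25, k, y, u, 28, 13), (19, 25, k, y, u, 28, 15), (19, 25, k, y, u, 28, 30), (19, 25, k, y, y, 1, 13), (19, 25, k, y, y, 1, 15), (19, 25, k, y, y, 1, 30), (19, 26, t, w, a, 38, 18), (19, 26, t, w, a, 38, 37), (19, 26, t, w, p, 16, 18), (19, 26, t, w, p, 16, 37), (19, 26, t, w, u, 28, 18), (19, 26, t, w, u, 28, 37), (19, 26, t, w, y, 1, 18), (19, 26, t, w, y, 1, 37), (34, 8, r, d, s, 25, 21), (34, 8, r, d, w, 11, 21), (34, 8, r, d, w, 19, 21), (34, 8, r, d, x, 39, 21)}
Projecting to E, G, C, D, A (20 duplicate(s) eliminated): {(a, 38, 19, w, t), (a, 38, 19, y, k), (a, 38, 19, y, x), (p, 16, 19, w, t), (p, 16, 19, y, k), (p, 16, 19, y, x), (s, 25, 34, d, r), (u, 28, 19, w, t), (u, 28, 19, y, k), (u, 28, 19, y, x), (w, 11, 34, d, r), (w, 19, 34, d, r), (x, 39, 34, d, r), (y, 1, 19, w, t), (y, 1, 19, y, k), (y, 1, 19, y, x)}
Selection C > G: {(p, 16, 19, w, t), (p, 16, 19, y, k), (p, 16, 19, y, x), (s, 25, 34, d, r), (w, 11, 34, d, r), (w, 19, 34, d, r), (y, 1, 19, w, t), (y, 1, 19, y, k), (y, 1, 19, y, x)}
Projecting to D, C, A (5 duplicate(s) eliminated): {(d, 34, r), (w, 19, t), (y, 19, k), (y, 19, x)}

{(d, 34, r), (w, 19, t), (y, 19, k), (y, 19, x)}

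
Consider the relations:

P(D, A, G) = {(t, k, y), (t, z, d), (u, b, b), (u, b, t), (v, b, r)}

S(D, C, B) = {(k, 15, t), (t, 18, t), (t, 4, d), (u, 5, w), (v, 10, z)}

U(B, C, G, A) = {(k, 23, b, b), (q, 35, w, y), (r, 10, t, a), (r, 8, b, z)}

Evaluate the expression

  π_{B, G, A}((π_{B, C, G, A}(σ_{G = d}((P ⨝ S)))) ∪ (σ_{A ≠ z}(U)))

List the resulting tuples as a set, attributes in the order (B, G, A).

Natural join on D: {(t, k, y, 18, t), (t, k, y, 4, d), (t, z, d, 18, t), (t, z, d, 4, d), (u, b, b, 5, w), (u, b, t, 5, w), (v, b, r, 10, z)}
Selection G = d: {(t, z, d, 18, t), (t, z, d, 4, d)}
π[B, C, G, A]: project onto (B, C, G, A) → {(d, 4, d, z), (t, 18, d, z)}
Selection A ≠ z: {(k, 23, b, b), (q, 35, w, y), (r, 10, t, a)}
Taking the union: {(d, 4, d, z), (k, 23, b, b), (q, 35, w, y), (r, 10, t, a), (t, 18, d, z)}
π[B, G, A]: project onto (B, G, A) → {(d, d, z), (k, b, b), (q, w, y), (r, t, a), (t, d, z)}

{(d, d, z), (k, b, b), (q, w, y), (r, t, a), (t, d, z)}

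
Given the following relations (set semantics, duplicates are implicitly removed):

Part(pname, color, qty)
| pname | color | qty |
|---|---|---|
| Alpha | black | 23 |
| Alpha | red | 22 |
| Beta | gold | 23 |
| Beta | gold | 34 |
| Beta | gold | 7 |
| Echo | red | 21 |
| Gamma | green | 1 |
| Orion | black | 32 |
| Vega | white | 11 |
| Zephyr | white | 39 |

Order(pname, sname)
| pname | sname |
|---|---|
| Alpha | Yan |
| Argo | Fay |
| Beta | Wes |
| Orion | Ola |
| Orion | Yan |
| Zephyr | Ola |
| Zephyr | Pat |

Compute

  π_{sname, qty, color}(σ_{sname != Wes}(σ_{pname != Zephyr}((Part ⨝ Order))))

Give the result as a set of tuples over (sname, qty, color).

{(Ola, 32, black), (Yan, 22, red), (Yan, 23, black), (Yan, 32, black)}

Part ⋈ Order (natural join on pname): {(Alpha, black, 23, Yan), (Alpha, red, 22, Yan), (Beta, gold, 23, Wes), (Beta, gold, 34, Wes), (Beta, gold, 7, Wes), (Orion, black, 32, Ola), (Orion, black, 32, Yan), (Zephyr, white, 39, Ola), (Zephyr, white, 39, Pat)}
σ[pname != Zephyr]: keep tuples satisfying pname != Zephyr → {(Alpha, black, 23, Yan), (Alpha, red, 22, Yan), (Beta, gold, 23, Wes), (Beta, gold, 34, Wes), (Beta, gold, 7, Wes), (Orion, black, 32, Ola), (Orion, black, 32, Yan)}
σ[sname != Wes]: keep tuples satisfying sname != Wes → {(Alpha, black, 23, Yan), (Alpha, red, 22, Yan), (Orion, black, 32, Ola), (Orion, black, 32, Yan)}
π_{sname, qty, color} gives {(Ola, 32, black), (Yan, 22, red), (Yan, 23, black), (Yan, 32, black)}.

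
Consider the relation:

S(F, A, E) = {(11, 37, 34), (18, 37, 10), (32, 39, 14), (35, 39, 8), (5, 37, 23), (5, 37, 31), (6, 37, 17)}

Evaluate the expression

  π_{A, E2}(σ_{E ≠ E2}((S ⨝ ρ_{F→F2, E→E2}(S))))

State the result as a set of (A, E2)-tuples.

{(37, 10), (37, 17), (37, 23), (37, 31), (37, 34), (39, 14), (39, 8)}

ρ[F→F2, E→E2]: schema becomes (F2, A, E2); tuples unchanged.
S ⋈ ρ_{F→F2, E→E2}(S) (natural join on A): {(11, 37, 34, 11, 34), (11, 37, 34, 18, 10), (11, 37, 34, 5, 23), (11, 37, 34, 5, 31), (11, 37, 34, 6, 17), (18, 37, 10, 11, 34), (18, 37, 10, 18, 10), (18, 37, 10, 5, 23), (18, 37, 10, 5, 31), (18, 37, 10, 6, 17), (32, 39, 14, 32, 14), (32, 39, 14, 35, 8), (35, 39, 8, 32, 14), (35, 39, 8, 35, 8), (5, 37, 23, 11, 34), (5, 37, 23, 18, 10), (5, 37, 23, 5, 23), (5, 37, 23, 5, 31), (5, 37, 23, 6, 17), (5, 37, 31, 11, 34), (5, 37, 31, 18, 10), (5, 37, 31, 5, 23), (5, 37, 31, 5, 31), (5, 37, 31, 6, 17), (6, 37, 17, 11, 34), (6, 37, 17, 18, 10), (6, 37, 17, 5, 23), (6, 37, 17, 5, 31), (6, 37, 17, 6, 17)}
σ[E ≠ E2]: keep tuples satisfying E ≠ E2 → {(11, 37, 34, 18, 10), (11, 37, 34, 5, 23), (11, 37, 34, 5, 31), (11, 37, 34, 6, 17), (18, 37, 10, 11, 34), (18, 37, 10, 5, 23), (18, 37, 10, 5, 31), (18, 37, 10, 6, 17), (32, 39, 14, 35, 8), (35, 39, 8, 32, 14), (5, 37, 23, 11, 34), (5, 37, 23, 18, 10), (5, 37, 23, 5, 31), (5, 37, 23, 6, 17), (5, 37, 31, 11, 34), (5, 37, 31, 18, 10), (5, 37, 31, 5, 23), (5, 37, 31, 6, 17), (6, 37, 17, 11, 34), (6, 37, 17, 18, 10), (6, 37, 17, 5, 23), (6, 37, 17, 5, 31)}
Keep only column(s) A, E2 (15 duplicate(s) eliminated): {(37, 10), (37, 17), (37, 23), (37, 31), (37, 34), (39, 14), (39, 8)}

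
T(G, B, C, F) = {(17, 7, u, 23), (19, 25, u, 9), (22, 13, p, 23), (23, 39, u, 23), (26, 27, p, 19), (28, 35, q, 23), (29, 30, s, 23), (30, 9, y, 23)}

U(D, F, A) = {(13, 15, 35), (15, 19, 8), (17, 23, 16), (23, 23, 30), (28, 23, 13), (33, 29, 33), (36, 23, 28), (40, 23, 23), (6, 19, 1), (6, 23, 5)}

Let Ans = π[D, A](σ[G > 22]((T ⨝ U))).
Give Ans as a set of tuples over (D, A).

T ⋈ U (natural join on F): {(17, 7, u, 23, 17, 16), (17, 7, u, 23, 23, 30), (17, 7, u, 23, 28, 13), (17, 7, u, 23, 36, 28), (17, 7, u, 23, 40, 23), (17, 7, u, 23, 6, 5), (22, 13, p, 23, 17, 16), (22, 13, p, 23, 23, 30), (22, 13, p, 23, 28, 13), (22, 13, p, 23, 36, 28), (22, 13, p, 23, 40, 23), (22, 13, p, 23, 6, 5), (23, 39, u, 23, 17, 16), (23, 39, u, 23, 23, 30), (23, 39, u, 23, 28, 13), (23, 39, u, 23, 36, 28), (23, 39, u, 23, 40, 23), (23, 39, u, 23, 6, 5), (26, 27, p, 19, 15, 8), (26, 27, p, 19, 6, 1), (28, 35, q, 23, 17, 16), (28, 35, q, 23, 23, 30), (28, 35, q, 23, 28, 13), (28, 35, q, 23, 36, 28), (28, 35, q, 23, 40, 23), (28, 35, q, 23, 6, 5), (29, 30, s, 23, 17, 16), (29, 30, s, 23, 23, 30), (29, 30, s, 23, 28, 13), (29, 30, s, 23, 36, 28), (29, 30, s, 23, 40, 23), (29, 30, s, 23, 6, 5), (30, 9, y, 23, 17, 16), (30, 9, y, 23, 23, 30), (30, 9, y, 23, 28, 13), (30, 9, y, 23, 36, 28), (30, 9, y, 23, 40, 23), (30, 9, y, 23, 6, 5)}
σ[G > 22]: keep tuples satisfying G > 22 → {(23, 39, u, 23, 17, 16), (23, 39, u, 23, 23, 30), (23, 39, u, 23, 28, 13), (23, 39, u, 23, 36, 28), (23, 39, u, 23, 40, 23), (23, 39, u, 23, 6, 5), (26, 27, p, 19, 15, 8), (26, 27, p, 19, 6, 1), (28, 35, q, 23, 17, 16), (28, 35, q, 23, 23, 30), (28, 35, q, 23, 28, 13), (28, 35, q, 23, 36, 28), (28, 35, q, 23, 40, 23), (28, 35, q, 23, 6, 5), (29, 30, s, 23, 17, 16), (29, 30, s, 23, 23, 30), (29, 30, s, 23, 28, 13), (29, 30, s, 23, 36, 28), (29, 30, s, 23, 40, 23), (29, 30, s, 23, 6, 5), (30, 9, y, 23, 17, 16), (30, 9, y, 23, 23, 30), (30, 9, y, 23, 28, 13), (30, 9, y, 23, 36, 28), (30, 9, y, 23, 40, 23), (30, 9, y, 23, 6, 5)}
π_{D, A} gives {(15, 8), (17, 16), (23, 30), (28, 13), (36, 28), (40, 23), (6, 1), (6, 5)} (18 duplicate(s) eliminated).

{(15, 8), (17, 16), (23, 30), (28, 13), (36, 28), (40, 23), (6, 1), (6, 5)}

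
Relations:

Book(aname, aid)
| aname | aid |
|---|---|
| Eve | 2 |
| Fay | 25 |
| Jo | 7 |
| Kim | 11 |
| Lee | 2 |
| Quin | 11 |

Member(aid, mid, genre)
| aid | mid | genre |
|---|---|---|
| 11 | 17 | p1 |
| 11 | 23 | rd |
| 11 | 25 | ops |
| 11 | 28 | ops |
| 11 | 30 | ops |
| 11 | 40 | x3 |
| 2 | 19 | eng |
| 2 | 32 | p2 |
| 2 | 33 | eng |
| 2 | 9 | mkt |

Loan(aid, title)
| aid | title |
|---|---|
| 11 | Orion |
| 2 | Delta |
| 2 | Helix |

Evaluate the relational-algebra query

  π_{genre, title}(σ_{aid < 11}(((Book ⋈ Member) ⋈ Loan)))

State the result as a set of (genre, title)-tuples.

Book ⋈ Member (natural join on aid): {(Eve, 2, 19, eng), (Eve, 2, 32, p2), (Eve, 2, 33, eng), (Eve, 2, 9, mkt), (Kim, 11, 17, p1), (Kim, 11, 23, rd), (Kim, 11, 25, ops), (Kim, 11, 28, ops), (Kim, 11, 30, ops), (Kim, 11, 40, x3), (Lee, 2, 19, eng), (Lee, 2, 32, p2), (Lee, 2, 33, eng), (Lee, 2, 9, mkt), (Quin, 11, 17, p1), (Quin, 11, 23, rd), (Quin, 11, 25, ops), (Quin, 11, 28, ops), (Quin, 11, 30, ops), (Quin, 11, 40, x3)}
(Book ⋈ Member) ⋈ Loan (natural join on aid): {(Eve, 2, 19, eng, Delta), (Eve, 2, 19, eng, Helix), (Eve, 2, 32, p2, Delta), (Eve, 2, 32, p2, Helix), (Eve, 2, 33, eng, Delta), (Eve, 2, 33, eng, Helix), (Eve, 2, 9, mkt, Delta), (Eve, 2, 9, mkt, Helix), (Kim, 11, 17, p1, Orion), (Kim, 11, 23, rd, Orion), (Kim, 11, 25, ops, Orion), (Kim, 11, 28, ops, Orion), (Kim, 11, 30, ops, Orion), (Kim, 11, 40, x3, Orion), (Lee, 2, 19, eng, Delta), (Lee, 2, 19, eng, Helix), (Lee, 2, 32, p2, Delta), (Lee, 2, 32, p2, Helix), (Lee, 2, 33, eng, Delta), (Lee, 2, 33, eng, Helix), (Lee, 2, 9, mkt, Delta), (Lee, 2, 9, mkt, Helix), (Quin, 11, 17, p1, Orion), (Quin, 11, 23, rd, Orion), (Quin, 11, 25, ops, Orion), (Quin, 11, 28, ops, Orion), (Quin, 11, 30, ops, Orion), (Quin, 11, 40, x3, Orion)}
Selection aid < 11: {(Eve, 2, 19, eng, Delta), (Eve, 2, 19, eng, Helix), (Eve, 2, 32, p2, Delta), (Eve, 2, 32, p2, Helix), (Eve, 2, 33, eng, Delta), (Eve, 2, 33, eng, Helix), (Eve, 2, 9, mkt, Delta), (Eve, 2, 9, mkt, Helix), (Lee, 2, 19, eng, Delta), (Lee, 2, 19, eng, Helix), (Lee, 2, 32, p2, Delta), (Lee, 2, 32, p2, Helix), (Lee, 2, 33, eng, Delta), (Lee, 2, 33, eng, Helix), (Lee, 2, 9, mkt, Delta), (Lee, 2, 9, mkt, Helix)}
π[genre, title]: project onto (genre, title) (10 duplicate(s) eliminated) → {(eng, Delta), (eng, Helix), (mkt, Delta), (mkt, Helix), (p2, Delta), (p2, Helix)}

{(eng, Delta), (eng, Helix), (mkt, Delta), (mkt, Helix), (p2, Delta), (p2, Helix)}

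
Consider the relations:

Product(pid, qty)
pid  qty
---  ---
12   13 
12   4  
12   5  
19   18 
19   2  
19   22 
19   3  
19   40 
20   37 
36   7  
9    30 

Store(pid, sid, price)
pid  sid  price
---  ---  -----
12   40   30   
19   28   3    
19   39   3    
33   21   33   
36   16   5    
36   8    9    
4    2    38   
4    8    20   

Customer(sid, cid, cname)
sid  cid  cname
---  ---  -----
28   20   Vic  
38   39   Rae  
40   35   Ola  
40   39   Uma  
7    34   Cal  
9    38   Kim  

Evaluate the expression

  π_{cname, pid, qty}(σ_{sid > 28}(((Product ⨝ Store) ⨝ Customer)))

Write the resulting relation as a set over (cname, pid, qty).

Joining Product and Store on pid yields {(12, 13, 40, 30), (12, 4, 40, 30), (12, 5, 40, 30), (19, 18, 28, 3), (19, 18, 39, 3), (19, 2, 28, 3), (19, 2, 39, 3), (19, 22, 28, 3), (19, 22, 39, 3), (19, 3, 28, 3), (19, 3, 39, 3), (19, 40, 28, 3), (19, 40, 39, 3), (36, 7, 16, 5), (36, 7, 8, 9)}.
Joining (Product ⨝ Store) and Customer on sid yields {(12, 13, 40, 30, 35, Ola), (12, 13, 40, 30, 39, Uma), (12, 4, 40, 30, 35, Ola), (12, 4, 40, 30, 39, Uma), (12, 5, 40, 30, 35, Ola), (12, 5, 40, 30, 39, Uma), (19, 18, 28, 3, 20, Vic), (19, 2, 28, 3, 20, Vic), (19, 22, 28, 3, 20, Vic), (19, 3, 28, 3, 20, Vic), (19, 40, 28, 3, 20, Vic)}.
Apply σ_{sid > 28}; surviving tuples: {(12, 13, 40, 30, 35, Ola), (12, 13, 40, 30, 39, Uma), (12, 4, 40, 30, 35, Ola), (12, 4, 40, 30, 39, Uma), (12, 5, 40, 30, 35, Ola), (12, 5, 40, 30, 39, Uma)}
Projecting to cname, pid, qty: {(Ola, 12, 13), (Ola, 12, 4), (Ola, 12, 5), (Uma, 12, 13), (Uma, 12, 4), (Uma, 12, 5)}

{(Ola, 12, 13), (Ola, 12, 4), (Ola, 12, 5), (Uma, 12, 13), (Uma, 12, 4), (Uma, 12, 5)}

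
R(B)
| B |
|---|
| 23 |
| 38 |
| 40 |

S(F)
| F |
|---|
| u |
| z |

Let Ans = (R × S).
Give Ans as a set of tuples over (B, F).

{(23, u), (23, z), (38, u), (38, z), (40, u), (40, z)}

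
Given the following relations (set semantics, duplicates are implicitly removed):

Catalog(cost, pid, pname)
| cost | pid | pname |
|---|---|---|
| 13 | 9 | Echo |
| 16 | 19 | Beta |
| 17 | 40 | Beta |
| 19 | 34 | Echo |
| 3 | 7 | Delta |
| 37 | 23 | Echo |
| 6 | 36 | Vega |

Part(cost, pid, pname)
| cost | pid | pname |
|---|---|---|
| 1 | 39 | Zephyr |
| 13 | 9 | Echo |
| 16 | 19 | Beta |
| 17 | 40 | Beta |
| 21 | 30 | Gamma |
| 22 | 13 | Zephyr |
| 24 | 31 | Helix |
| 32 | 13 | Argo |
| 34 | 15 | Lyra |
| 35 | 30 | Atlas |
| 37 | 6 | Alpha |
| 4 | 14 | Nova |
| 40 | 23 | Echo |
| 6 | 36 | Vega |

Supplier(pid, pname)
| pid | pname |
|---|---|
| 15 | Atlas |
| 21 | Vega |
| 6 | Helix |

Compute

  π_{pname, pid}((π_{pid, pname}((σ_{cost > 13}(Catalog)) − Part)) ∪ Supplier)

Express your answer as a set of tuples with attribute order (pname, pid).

Apply σ_{cost > 13}; surviving tuples: {(16, 19, Beta), (17, 40, Beta), (19, 34, Echo), (37, 23, Echo)}
Difference: {(16, 19, Beta), (17, 40, Beta), (19, 34, Echo), (37, 23, Echo)} with {(1, 39, Zephyr), (13, 9, Echo), (16, 19, Beta), (17, 40, Beta), (21, 30, Gamma), (22, 13, Zephyr), (24, 31, Helix), (32, 13, Argo), (34, 15, Lyra), (35, 30, Atlas), (37, 6, Alpha), (4, 14, Nova), (40, 23, Echo), (6, 36, Vega)} → {(19, 34, Echo), (37, 23, Echo)}
π_{pid, pname} gives {(23, Echo), (34, Echo)}.
Union: {(23, Echo), (34, Echo)} with {(15, Atlas), (21, Vega), (6, Helix)} → {(15, Atlas), (21, Vega), (23, Echo), (34, Echo), (6, Helix)}
π_{pname, pid} gives {(Atlas, 15), (Echo, 23), (Echo, 34), (Helix, 6), (Vega, 21)}.

{(Atlas, 15), (Echo, 23), (Echo, 34), (Helix, 6), (Vega, 21)}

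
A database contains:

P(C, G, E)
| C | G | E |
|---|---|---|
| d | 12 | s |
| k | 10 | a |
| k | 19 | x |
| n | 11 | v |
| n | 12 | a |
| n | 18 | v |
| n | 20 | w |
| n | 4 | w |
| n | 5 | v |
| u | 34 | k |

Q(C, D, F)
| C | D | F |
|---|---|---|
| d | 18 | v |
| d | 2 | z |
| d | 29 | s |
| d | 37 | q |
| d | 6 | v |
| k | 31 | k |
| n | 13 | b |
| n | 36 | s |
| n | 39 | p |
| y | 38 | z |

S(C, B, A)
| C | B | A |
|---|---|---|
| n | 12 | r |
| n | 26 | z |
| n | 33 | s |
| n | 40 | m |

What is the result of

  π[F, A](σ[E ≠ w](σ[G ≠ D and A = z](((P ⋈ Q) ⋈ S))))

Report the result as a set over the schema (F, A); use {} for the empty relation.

{(b, z), (p, z), (s, z)}

Joining P and Q on C yields {(d, 12, s, 18, v), (d, 12, s, 2, z), (d, 12, s, 29, s), (d, 12, s, 37, q), (d, 12, s, 6, v), (k, 10, a, 31, k), (k, 19, x, 31, k), (n, 11, v, 13, b), (n, 11, v, 36, s), (n, 11, v, 39, p), (n, 12, a, 13, b), (n, 12, a, 36, s), (n, 12, a, 39, p), (n, 18, v, 13, b), (n, 18, v, 36, s), (n, 18, v, 39, p), (n, 20, w, 13, b), (n, 20, w, 36, s), (n, 20, w, 39, p), (n, 4, w, 13, b), (n, 4, w, 36, s), (n, 4, w, 39, p), (n, 5, v, 13, b), (n, 5, v, 36, s), (n, 5, v, 39, p)}.
Joining (P ⋈ Q) and S on C yields {(n, 11, v, 13, b, 12, r), (n, 11, v, 13, b, 26, z), (n, 11, v, 13, b, 33, s), (n, 11, v, 13, b, 40, m), (n, 11, v, 36, s, 12, r), (n, 11, v, 36, s, 26, z), (n, 11, v, 36, s, 33, s), (n, 11, v, 36, s, 40, m), (n, 11, v, 39, p, 12, r), (n, 11, v, 39, p, 26, z), (n, 11, v, 39, p, 33, s), (n, 11, v, 39, p, 40, m), (n, 12, a, 13, b, 12, r), (n, 12, a, 13, b, 26, z), (n, 12, a, 13, b, 33, s), (n, 12, a, 13, b, 40, m), (n, 12, a, 36, s, 12, r), (n, 12, a, 36, s, 26, z), (n, 12, a, 36, s, 33, s), (n, 12, a, 36, s, 40, m), (n, 12, a, 39, p, 12, r), (n, 12, a, 39, p, 26, z), (n, 12, a, 39, p, 33, s), (n, 12, a, 39, p, 40, m), (n, 18, v, 13, b, 12, r), (n, 18, v, 13, b, 26, z), (n, 18, v, 13, b, 33, s), (n, 18, v, 13, b, 40, m), (n, 18, v, 36, s, 12, r), (n, 18, v, 36, s, 26, z), (n, 18, v, 36, s, 33, s), (n, 18, v, 36, s, 40, m), (n, 18, v, 39, p, 12, r), (n, 18, v, 39, p, 26, z), (n, 18, v, 39, p, 33, s), (n, 18, v, 39, p, 40, m), (n, 20, w, 13, b, 12, r), (n, 20, w, 13, b, 26, z), (n, 20, w, 13, b, 33, s), (n, 20, w, 13, b, 40, m), (n, 20, w, 36, s, 12, r), (n, 20, w, 36, s, 26, z), (n, 20, w, 36, s, 33, s), (n, 20, w, 36, s, 40, m), (n, 20, w, 39, p, 12, r), (n, 20, w, 39, p, 26, z), (n, 20, w, 39, p, 33, s), (n, 20, w, 39, p, 40, m), (n, 4, w, 13, b, 12, r), (n, 4, w, 13, b, 26, z), (n, 4, w, 13, b, 33, s), (n, 4, w, 13, b, 40, m), (n, 4, w, 36, s, 12, r), (n, 4, w, 36, s, 26, z), (n, 4, w, 36, s, 33, s), (n, 4, w, 36, s, 40, m), (n, 4, w, 39, p, 12, r), (n, 4, w, 39, p, 26, z), (n, 4, w, 39, p, 33, s), (n, 4, w, 39, p, 40, m), (n, 5, v, 13, b, 12, r), (n, 5, v, 13, b, 26, z), (n, 5, v, 13, b, 33, s), (n, 5, v, 13, b, 40, m), (n, 5, v, 36, s, 12, r), (n, 5, v, 36, s, 26, z), (n, 5, v, 36, s, 33, s), (n, 5, v, 36, s, 40, m), (n, 5, v, 39, p, 12, r), (n, 5, v, 39, p, 26, z), (n, 5, v, 39, p, 33, s), (n, 5, v, 39, p, 40, m)}.
Selection G ≠ D and A = z: {(n, 11, v, 13, b, 26, z), (n, 11, v, 36, s, 26, z), (n, 11, v, 39, p, 26, z), (n, 12, a, 13, b, 26, z), (n, 12, a, 36, s, 26, z), (n, 12, a, 39, p, 26, z), (n, 18, v, 13, b, 26, z), (n, 18, v, 36, s, 26, z), (n, 18, v, 39, p, 26, z), (n, 20, w, 13, b, 26, z), (n, 20, w, 36, s, 26, z), (n, 20, w, 39, p, 26, z), (n, 4, w, 13, b, 26, z), (n, 4, w, 36, s, 26, z), (n, 4, w, 39, p, 26, z), (n, 5, v, 13, b, 26, z), (n, 5, v, 36, s, 26, z), (n, 5, v, 39, p, 26, z)}
Selection E ≠ w: {(n, 11, v, 13, b, 26, z), (n, 11, v, 36, s, 26, z), (n, 11, v, 39, p, 26, z), (n, 12, a, 13, b, 26, z), (n, 12, a, 36, s, 26, z), (n, 12, a, 39, p, 26, z), (n, 18, v, 13, b, 26, z), (n, 18, v, 36, s, 26, z), (n, 18, v, 39, p, 26, z), (n, 5, v, 13, b, 26, z), (n, 5, v, 36, s, 26, z), (n, 5, v, 39, p, 26, z)}
π[F, A]: project onto (F, A) (9 duplicate(s) eliminated) → {(b, z), (p, z), (s, z)}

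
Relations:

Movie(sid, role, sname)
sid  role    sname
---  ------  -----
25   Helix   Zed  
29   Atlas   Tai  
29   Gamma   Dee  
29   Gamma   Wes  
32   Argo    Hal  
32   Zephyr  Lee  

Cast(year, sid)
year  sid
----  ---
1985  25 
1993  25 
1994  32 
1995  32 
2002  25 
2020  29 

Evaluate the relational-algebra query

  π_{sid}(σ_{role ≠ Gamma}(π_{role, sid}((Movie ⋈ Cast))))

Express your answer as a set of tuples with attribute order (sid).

Joining Movie and Cast on sid yields {(25, Helix, Zed, 1985), (25, Helix, Zed, 1993), (25, Helix, Zed, 2002), (29, Atlas, Tai, 2020), (29, Gamma, Dee, 2020), (29, Gamma, Wes, 2020), (32, Argo, Hal, 1994), (32, Argo, Hal, 1995), (32, Zephyr, Lee, 1994), (32, Zephyr, Lee, 1995)}.
Keep only column(s) role, sid (5 duplicate(s) eliminated): {(Argo, 32), (Atlas, 29), (Gamma, 29), (Helix, 25), (Zephyr, 32)}
Selection role ≠ Gamma: {(Argo, 32), (Atlas, 29), (Helix, 25), (Zephyr, 32)}
Keep only column(s) sid (1 duplicate(s) eliminated): {25, 29, 32}

{25, 29, 32}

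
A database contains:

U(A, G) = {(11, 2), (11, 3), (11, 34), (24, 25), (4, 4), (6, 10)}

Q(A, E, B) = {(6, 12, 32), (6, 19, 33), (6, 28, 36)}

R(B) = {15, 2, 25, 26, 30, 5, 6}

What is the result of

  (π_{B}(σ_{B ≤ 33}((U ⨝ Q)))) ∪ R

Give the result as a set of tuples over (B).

{15, 2, 25, 26, 30, 32, 33, 5, 6}

Natural join on A: {(6, 10, 12, 32), (6, 10, 19, 33), (6, 10, 28, 36)}
Selection B ≤ 33: {(6, 10, 12, 32), (6, 10, 19, 33)}
Projecting to B: {32, 33}
Union: {32, 33} with {15, 2, 25, 26, 30, 5, 6} → {15, 2, 25, 26, 30, 32, 33, 5, 6}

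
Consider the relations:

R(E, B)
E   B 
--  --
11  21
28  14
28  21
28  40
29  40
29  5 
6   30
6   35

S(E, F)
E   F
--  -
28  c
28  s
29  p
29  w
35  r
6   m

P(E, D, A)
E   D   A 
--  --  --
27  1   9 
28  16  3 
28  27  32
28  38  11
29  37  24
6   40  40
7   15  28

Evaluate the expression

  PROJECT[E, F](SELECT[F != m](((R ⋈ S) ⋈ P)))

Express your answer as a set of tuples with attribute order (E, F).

{(28, c), (28, s), (29, p), (29, w)}

Joining R and S on E yields {(28, 14, c), (28, 14, s), (28, 21, c), (28, 21, s), (28, 40, c), (28, 40, s), (29, 40, p), (29, 40, w), (29, 5, p), (29, 5, w), (6, 30, m), (6, 35, m)}.
Joining (R ⋈ S) and P on E yields {(28, 14, c, 16, 3), (28, 14, c, 27, 32), (28, 14, c, 38, 11), (28, 14, s, 16, 3), (28, 14, s, 27, 32), (28, 14, s, 38, 11), (28, 21, c, 16, 3), (28, 21, c, 27, 32), (28, 21, c, 38, 11), (28, 21, s, 16, 3), (28, 21, s, 27, 32), (28, 21, s, 38, 11), (28, 40, c, 16, 3), (28, 40, c, 27, 32), (28, 40, c, 38, 11), (28, 40, s, 16, 3), (28, 40, s, 27, 32), (28, 40, s, 38, 11), (29, 40, p, 37, 24), (29, 40, w, 37, 24), (29, 5, p, 37, 24), (29, 5, w, 37, 24), (6, 30, m, 40, 40), (6, 35, m, 40, 40)}.
Selection F != m: {(28, 14, c, 16, 3), (28, 14, c, 27, 32), (28, 14, c, 38, 11), (28, 14, s, 16, 3), (28, 14, s, 27, 32), (28, 14, s, 38, 11), (28, 21, c, 16, 3), (28, 21, c, 27, 32), (28, 21, c, 38, 11), (28, 21, s, 16, 3), (28, 21, s, 27, 32), (28, 21, s, 38, 11), (28, 40, c, 16, 3), (28, 40, c, 27, 32), (28, 40, c, 38, 11), (28, 40, s, 16, 3), (28, 40, s, 27, 32), (28, 40, s, 38, 11), (29, 40, p, 37, 24), (29, 40, w, 37, 24), (29, 5, p, 37, 24), (29, 5, w, 37, 24)}
Projecting to E, F (18 duplicate(s) eliminated): {(28, c), (28, s), (29, p), (29, w)}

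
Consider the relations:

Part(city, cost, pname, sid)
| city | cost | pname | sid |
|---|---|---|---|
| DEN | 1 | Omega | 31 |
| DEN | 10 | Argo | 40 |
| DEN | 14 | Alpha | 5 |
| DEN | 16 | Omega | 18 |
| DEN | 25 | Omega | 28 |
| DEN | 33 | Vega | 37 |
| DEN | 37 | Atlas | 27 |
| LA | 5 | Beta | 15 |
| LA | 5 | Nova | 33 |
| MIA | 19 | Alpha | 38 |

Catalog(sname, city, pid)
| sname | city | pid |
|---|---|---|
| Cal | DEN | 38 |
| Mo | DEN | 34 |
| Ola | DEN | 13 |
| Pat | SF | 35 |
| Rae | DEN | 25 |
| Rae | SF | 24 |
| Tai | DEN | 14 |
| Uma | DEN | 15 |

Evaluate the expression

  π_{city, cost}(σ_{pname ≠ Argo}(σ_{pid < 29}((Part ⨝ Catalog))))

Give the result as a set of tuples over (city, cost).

Part ⋈ Catalog (natural join on city): {(DEN, 1, Omega, 31, Cal, 38), (DEN, 1, Omega, 31, Mo, 34), (DEN, 1, Omega, 31, Ola, 13), (DEN, 1, Omega, 31, Rae, 25), (DEN, 1, Omega, 31, Tai, 14), (DEN, 1, Omega, 31, Uma, 15), (DEN, 10, Argo, 40, Cal, 38), (DEN, 10, Argo, 40, Mo, 34), (DEN, 10, Argo, 40, Ola, 13), (DEN, 10, Argo, 40, Rae, 25), (DEN, 10, Argo, 40, Tai, 14), (DEN, 10, Argo, 40, Uma, 15), (DEN, 14, Alpha, 5, Cal, 38), (DEN, 14, Alpha, 5, Mo, 34), (DEN, 14, Alpha, 5, Ola, 13), (DEN, 14, Alpha, 5, Rae, 25), (DEN, 14, Alpha, 5, Tai, 14), (DEN, 14, Alpha, 5, Uma, 15), (DEN, 16, Omega, 18, Cal, 38), (DEN, 16, Omega, 18, Mo, 34), (DEN, 16, Omega, 18, Ola, 13), (DEN, 16, Omega, 18, Rae, 25), (DEN, 16, Omega, 18, Tai, 14), (DEN, 16, Omega, 18, Uma, 15), (DEN, 25, Omega, 28, Cal, 38), (DEN, 25, Omega, 28, Mo, 34), (DEN, 25, Omega, 28, Ola, 13), (DEN, 25, Omega, 28, Rae, 25), (DEN, 25, Omega, 28, Tai, 14), (DEN, 25, Omega, 28, Uma, 15), (DEN, 33, Vega, 37, Cal, 38), (DEN, 33, Vega, 37, Mo, 34), (DEN, 33, Vega, 37, Ola, 13), (DEN, 33, Vega, 37, Rae, 25), (DEN, 33, Vega, 37, Tai, 14), (DEN, 33, Vega, 37, Uma, 15), (DEN, 37, Atlas, 27, Cal, 38), (DEN, 37, Atlas, 27, Mo, 34), (DEN, 37, Atlas, 27, Ola, 13), (DEN, 37, Atlas, 27, Rae, 25), (DEN, 37, Atlas, 27, Tai, 14), (DEN, 37, Atlas, 27, Uma, 15)}
Filtering on pid < 29 leaves {(DEN, 1, Omega, 31, Ola, 13), (DEN, 1, Omega, 31, Rae, 25), (DEN, 1, Omega, 31, Tai, 14), (DEN, 1, Omega, 31, Uma, 15), (DEN, 10, Argo, 40, Ola, 13), (DEN, 10, Argo, 40, Rae, 25), (DEN, 10, Argo, 40, Tai, 14), (DEN, 10, Argo, 40, Uma, 15), (DEN, 14, Alpha, 5, Ola, 13), (DEN, 14, Alpha, 5, Rae, 25), (DEN, 14, Alpha, 5, Tai, 14), (DEN, 14, Alpha, 5, Uma, 15), (DEN, 16, Omega, 18, Ola, 13), (DEN, 16, Omega, 18, Rae, 25), (DEN, 16, Omega, 18, Tai, 14), (DEN, 16, Omega, 18, Uma, 15), (DEN, 25, Omega, 28, Ola, 13), (DEN, 25, Omega, 28, Rae, 25), (DEN, 25, Omega, 28, Tai, 14), (DEN, 25, Omega, 28, Uma, 15), (DEN, 33, Vega, 37, Ola, 13), (DEN, 33, Vega, 37, Rae, 25), (DEN, 33, Vega, 37, Tai, 14), (DEN, 33, Vega, 37, Uma, 15), (DEN, 37, Atlas, 27, Ola, 13), (DEN, 37, Atlas, 27, Rae, 25), (DEN, 37, Atlas, 27, Tai, 14), (DEN, 37, Atlas, 27, Uma, 15)}.
Filtering on pname ≠ Argo leaves {(DEN, 1, Omega, 31, Ola, 13), (DEN, 1, Omega, 31, Rae, 25), (DEN, 1, Omega, 31, Tai, 14), (DEN, 1, Omega, 31, Uma, 15), (DEN, 14, Alpha, 5, Ola, 13), (DEN, 14, Alpha, 5, Rae, 25), (DEN, 14, Alpha, 5, Tai, 14), (DEN, 14, Alpha, 5, Uma, 15), (DEN, 16, Omega, 18, Ola, 13), (DEN, 16, Omega, 18, Rae, 25), (DEN, 16, Omega, 18, Tai, 14), (DEN, 16, Omega, 18, Uma, 15), (DEN, 25, Omega, 28, Ola, 13), (DEN, 25, Omega, 28, Rae, 25), (DEN, 25, Omega, 28, Tai, 14), (DEN, 25, Omega, 28, Uma, 15), (DEN, 33, Vega, 37, Ola, 13), (DEN, 33, Vega, 37, Rae, 25), (DEN, 33, Vega, 37, Tai, 14), (DEN, 33, Vega, 37, Uma, 15), (DEN, 37, Atlas, 27, Ola, 13), (DEN, 37, Atlas, 27, Rae, 25), (DEN, 37, Atlas, 27, Tai, 14), (DEN, 37, Atlas, 27, Uma, 15)}.
Projecting to city, cost (18 duplicate(s) eliminated): {(DEN, 1), (DEN, 14), (DEN, 16), (DEN, 25), (DEN, 33), (DEN, 37)}

{(DEN, 1), (DEN, 14), (DEN, 16), (DEN, 25), (DEN, 33), (DEN, 37)}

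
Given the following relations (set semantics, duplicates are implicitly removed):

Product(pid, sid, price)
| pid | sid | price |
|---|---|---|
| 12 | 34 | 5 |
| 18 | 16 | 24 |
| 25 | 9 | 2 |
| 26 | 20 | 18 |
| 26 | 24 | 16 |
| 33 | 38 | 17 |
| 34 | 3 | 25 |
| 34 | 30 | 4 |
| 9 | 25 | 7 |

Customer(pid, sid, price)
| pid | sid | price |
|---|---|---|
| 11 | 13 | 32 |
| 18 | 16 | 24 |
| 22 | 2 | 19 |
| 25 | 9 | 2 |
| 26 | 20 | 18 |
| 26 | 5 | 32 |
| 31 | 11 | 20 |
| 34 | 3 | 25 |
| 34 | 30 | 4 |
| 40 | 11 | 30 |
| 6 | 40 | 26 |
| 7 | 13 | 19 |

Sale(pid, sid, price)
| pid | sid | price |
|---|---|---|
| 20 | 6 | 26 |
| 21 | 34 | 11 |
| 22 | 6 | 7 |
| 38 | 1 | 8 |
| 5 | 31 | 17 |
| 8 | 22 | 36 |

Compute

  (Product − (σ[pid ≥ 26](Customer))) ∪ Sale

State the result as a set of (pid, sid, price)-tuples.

{(12, 34, 5), (18, 16, 24), (20, 6, 26), (21, 34, 11), (22, 6, 7), (25, 9, 2), (26, 24, 16), (33, 38, 17), (38, 1, 8), (5, 31, 17), (8, 22, 36), (9, 25, 7)}

σ[pid ≥ 26]: keep tuples satisfying pid ≥ 26 → {(26, 20, 18), (26, 5, 32), (31, 11, 20), (34, 3, 25), (34, 30, 4), (40, 11, 30)}
Set difference of the two operands is {(12, 34, 5), (18, 16, 24), (25, 9, 2), (26, 24, 16), (33, 38, 17), (9, 25, 7)}.
Set union of the two operands is {(12, 34, 5), (18, 16, 24), (20, 6, 26), (21, 34, 11), (22, 6, 7), (25, 9, 2), (26, 24, 16), (33, 38, 17), (38, 1, 8), (5, 31, 17), (8, 22, 36), (9, 25, 7)}.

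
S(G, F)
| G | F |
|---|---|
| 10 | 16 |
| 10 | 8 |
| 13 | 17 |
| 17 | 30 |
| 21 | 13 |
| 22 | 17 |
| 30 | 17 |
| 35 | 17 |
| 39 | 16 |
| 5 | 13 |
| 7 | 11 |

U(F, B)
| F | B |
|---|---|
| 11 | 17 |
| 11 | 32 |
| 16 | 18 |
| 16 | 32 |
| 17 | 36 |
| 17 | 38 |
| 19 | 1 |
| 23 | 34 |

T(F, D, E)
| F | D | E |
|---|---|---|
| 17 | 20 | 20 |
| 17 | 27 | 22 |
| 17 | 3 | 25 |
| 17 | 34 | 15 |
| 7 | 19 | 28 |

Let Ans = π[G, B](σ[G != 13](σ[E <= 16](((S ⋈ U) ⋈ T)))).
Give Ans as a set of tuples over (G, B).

{(22, 36), (22, 38), (30, 36), (30, 38), (35, 36), (35, 38)}

Natural join on F: {(10, 16, 18), (10, 16, 32), (13, 17, 36), (13, 17, 38), (22, 17, 36), (22, 17, 38), (30, 17, 36), (30, 17, 38), (35, 17, 36), (35, 17, 38), (39, 16, 18), (39, 16, 32), (7, 11, 17), (7, 11, 32)}
Natural join on F: {(13, 17, 36, 20, 20), (13, 17, 36, 27, 22), (13, 17, 36, 3, 25), (13, 17, 36, 34, 15), (13, 17, 38, 20, 20), (13, 17, 38, 27, 22), (13, 17, 38, 3, 25), (13, 17, 38, 34, 15), (22, 17, 36, 20, 20), (22, 17, 36, 27, 22), (22, 17, 36, 3, 25), (22, 17, 36, 34, 15), (22, 17, 38, 20, 20), (22, 17, 38, 27, 22), (22, 17, 38, 3, 25), (22, 17, 38, 34, 15), (30, 17, 36, 20, 20), (30, 17, 36, 27, 22), (30, 17, 36, 3, 25), (30, 17, 36, 34, 15), (30, 17, 38, 20, 20), (30, 17, 38, 27, 22), (30, 17, 38, 3, 25), (30, 17, 38, 34, 15), (35, 17, 36, 20, 20), (35, 17, 36, 27, 22), (35, 17, 36, 3, 25), (35, 17, 36, 34, 15), (35, 17, 38, 20, 20), (35, 17, 38, 27, 22), (35, 17, 38, 3, 25), (35, 17, 38, 34, 15)}
Apply σ_{E <= 16}; surviving tuples: {(13, 17, 36, 34, 15), (13, 17, 38, 34, 15), (22, 17, 36, 34, 15), (22, 17, 38, 34, 15), (30, 17, 36, 34, 15), (30, 17, 38, 34, 15), (35, 17, 36, 34, 15), (35, 17, 38, 34, 15)}
Apply σ_{G != 13}; surviving tuples: {(22, 17, 36, 34, 15), (22, 17, 38, 34, 15), (30, 17, 36, 34, 15), (30, 17, 38, 34, 15), (35, 17, 36, 34, 15), (35, 17, 38, 34, 15)}
Keep only column(s) G, B: {(22, 36), (22, 38), (30, 36), (30, 38), (35, 36), (35, 38)}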